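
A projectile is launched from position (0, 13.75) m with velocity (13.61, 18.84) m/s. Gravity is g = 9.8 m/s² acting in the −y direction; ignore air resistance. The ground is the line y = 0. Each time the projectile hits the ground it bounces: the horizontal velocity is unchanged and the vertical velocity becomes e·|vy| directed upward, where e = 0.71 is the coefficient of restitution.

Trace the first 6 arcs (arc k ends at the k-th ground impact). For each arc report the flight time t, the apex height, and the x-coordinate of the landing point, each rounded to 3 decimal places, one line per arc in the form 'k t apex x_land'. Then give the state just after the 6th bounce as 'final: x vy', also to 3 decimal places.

Arc 1: start y=13.750, vy=18.840 → t=4.472, apex=31.859, x_land=60.869, impact vy=-24.989
  bounce: vy ← 0.71·24.989 = 17.742
Arc 2: start y=0.000, vy=17.742 → t=3.621, apex=16.060, x_land=110.148, impact vy=-17.742
  bounce: vy ← 0.71·17.742 = 12.597
Arc 3: start y=0.000, vy=12.597 → t=2.571, apex=8.096, x_land=145.137, impact vy=-12.597
  bounce: vy ← 0.71·12.597 = 8.944
Arc 4: start y=0.000, vy=8.944 → t=1.825, apex=4.081, x_land=169.979, impact vy=-8.944
  bounce: vy ← 0.71·8.944 = 6.350
Arc 5: start y=0.000, vy=6.350 → t=1.296, apex=2.057, x_land=187.616, impact vy=-6.350
  bounce: vy ← 0.71·6.350 = 4.509
Arc 6: start y=0.000, vy=4.509 → t=0.920, apex=1.037, x_land=200.139, impact vy=-4.509
  bounce: vy ← 0.71·4.509 = 3.201

1 4.472 31.859 60.869
2 3.621 16.060 110.148
3 2.571 8.096 145.137
4 1.825 4.081 169.979
5 1.296 2.057 187.616
6 0.920 1.037 200.139
final: 200.139 3.201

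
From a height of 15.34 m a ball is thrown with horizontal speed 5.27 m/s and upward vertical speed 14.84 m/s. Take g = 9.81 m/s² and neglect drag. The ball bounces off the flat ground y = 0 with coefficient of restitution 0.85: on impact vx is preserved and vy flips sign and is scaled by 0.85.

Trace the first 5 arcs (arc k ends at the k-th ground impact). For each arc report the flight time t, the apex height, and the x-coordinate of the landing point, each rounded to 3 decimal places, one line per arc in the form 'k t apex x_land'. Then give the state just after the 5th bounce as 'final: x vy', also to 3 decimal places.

Arc 1: start y=15.340, vy=14.840 → t=3.840, apex=26.565, x_land=20.236, impact vy=-22.830
  bounce: vy ← 0.85·22.830 = 19.405
Arc 2: start y=0.000, vy=19.405 → t=3.956, apex=19.193, x_land=41.086, impact vy=-19.405
  bounce: vy ← 0.85·19.405 = 16.494
Arc 3: start y=0.000, vy=16.494 → t=3.363, apex=13.867, x_land=58.808, impact vy=-16.494
  bounce: vy ← 0.85·16.494 = 14.020
Arc 4: start y=0.000, vy=14.020 → t=2.858, apex=10.019, x_land=73.871, impact vy=-14.020
  bounce: vy ← 0.85·14.020 = 11.917
Arc 5: start y=0.000, vy=11.917 → t=2.430, apex=7.239, x_land=86.675, impact vy=-11.917
  bounce: vy ← 0.85·11.917 = 10.130

1 3.840 26.565 20.236
2 3.956 19.193 41.086
3 3.363 13.867 58.808
4 2.858 10.019 73.871
5 2.430 7.239 86.675
final: 86.675 10.130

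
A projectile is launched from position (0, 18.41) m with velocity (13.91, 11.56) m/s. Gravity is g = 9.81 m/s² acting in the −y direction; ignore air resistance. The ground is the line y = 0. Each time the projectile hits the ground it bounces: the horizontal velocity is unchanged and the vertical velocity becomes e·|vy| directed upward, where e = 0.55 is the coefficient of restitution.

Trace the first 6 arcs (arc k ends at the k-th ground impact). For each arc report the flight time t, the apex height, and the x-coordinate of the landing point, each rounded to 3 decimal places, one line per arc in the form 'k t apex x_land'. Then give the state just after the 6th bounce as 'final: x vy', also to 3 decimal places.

Arc 1: start y=18.410, vy=11.560 → t=3.446, apex=25.221, x_land=47.933, impact vy=-22.245
  bounce: vy ← 0.55·22.245 = 12.235
Arc 2: start y=0.000, vy=12.235 → t=2.494, apex=7.629, x_land=82.630, impact vy=-12.235
  bounce: vy ← 0.55·12.235 = 6.729
Arc 3: start y=0.000, vy=6.729 → t=1.372, apex=2.308, x_land=101.713, impact vy=-6.729
  bounce: vy ← 0.55·6.729 = 3.701
Arc 4: start y=0.000, vy=3.701 → t=0.755, apex=0.698, x_land=112.208, impact vy=-3.701
  bounce: vy ← 0.55·3.701 = 2.036
Arc 5: start y=0.000, vy=2.036 → t=0.415, apex=0.211, x_land=117.981, impact vy=-2.036
  bounce: vy ← 0.55·2.036 = 1.120
Arc 6: start y=0.000, vy=1.120 → t=0.228, apex=0.064, x_land=121.156, impact vy=-1.120
  bounce: vy ← 0.55·1.120 = 0.616

1 3.446 25.221 47.933
2 2.494 7.629 82.630
3 1.372 2.308 101.713
4 0.755 0.698 112.208
5 0.415 0.211 117.981
6 0.228 0.064 121.156
final: 121.156 0.616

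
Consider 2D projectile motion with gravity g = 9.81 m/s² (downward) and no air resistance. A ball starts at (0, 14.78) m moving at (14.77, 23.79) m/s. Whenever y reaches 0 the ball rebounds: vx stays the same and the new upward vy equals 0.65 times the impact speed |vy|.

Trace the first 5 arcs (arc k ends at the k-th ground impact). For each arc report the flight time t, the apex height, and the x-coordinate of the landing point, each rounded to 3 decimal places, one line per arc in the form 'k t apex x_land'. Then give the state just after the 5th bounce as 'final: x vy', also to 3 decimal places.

1 5.407 43.626 79.867
2 3.877 18.432 137.131
3 2.520 7.788 174.352
4 1.638 3.290 198.546
5 1.065 1.390 214.272
final: 214.272 3.395

Arc 1: start y=14.780, vy=23.790 → t=5.407, apex=43.626, x_land=79.867, impact vy=-29.257
  bounce: vy ← 0.65·29.257 = 19.017
Arc 2: start y=0.000, vy=19.017 → t=3.877, apex=18.432, x_land=137.131, impact vy=-19.017
  bounce: vy ← 0.65·19.017 = 12.361
Arc 3: start y=0.000, vy=12.361 → t=2.520, apex=7.788, x_land=174.352, impact vy=-12.361
  bounce: vy ← 0.65·12.361 = 8.035
Arc 4: start y=0.000, vy=8.035 → t=1.638, apex=3.290, x_land=198.546, impact vy=-8.035
  bounce: vy ← 0.65·8.035 = 5.222
Arc 5: start y=0.000, vy=5.222 → t=1.065, apex=1.390, x_land=214.272, impact vy=-5.222
  bounce: vy ← 0.65·5.222 = 3.395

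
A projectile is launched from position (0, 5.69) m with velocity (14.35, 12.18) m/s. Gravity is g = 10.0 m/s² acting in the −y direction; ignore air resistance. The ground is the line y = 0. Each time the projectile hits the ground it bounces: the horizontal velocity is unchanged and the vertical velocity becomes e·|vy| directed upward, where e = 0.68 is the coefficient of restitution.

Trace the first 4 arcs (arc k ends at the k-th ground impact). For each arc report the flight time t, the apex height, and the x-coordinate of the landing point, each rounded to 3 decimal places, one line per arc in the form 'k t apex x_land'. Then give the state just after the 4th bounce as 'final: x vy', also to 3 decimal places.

Arc 1: start y=5.690, vy=12.180 → t=2.837, apex=13.108, x_land=40.713, impact vy=-16.191
  bounce: vy ← 0.68·16.191 = 11.010
Arc 2: start y=0.000, vy=11.010 → t=2.202, apex=6.061, x_land=72.311, impact vy=-11.010
  bounce: vy ← 0.68·11.010 = 7.487
Arc 3: start y=0.000, vy=7.487 → t=1.497, apex=2.803, x_land=93.798, impact vy=-7.487
  bounce: vy ← 0.68·7.487 = 5.091
Arc 4: start y=0.000, vy=5.091 → t=1.018, apex=1.296, x_land=108.409, impact vy=-5.091
  bounce: vy ← 0.68·5.091 = 3.462

1 2.837 13.108 40.713
2 2.202 6.061 72.311
3 1.497 2.803 93.798
4 1.018 1.296 108.409
final: 108.409 3.462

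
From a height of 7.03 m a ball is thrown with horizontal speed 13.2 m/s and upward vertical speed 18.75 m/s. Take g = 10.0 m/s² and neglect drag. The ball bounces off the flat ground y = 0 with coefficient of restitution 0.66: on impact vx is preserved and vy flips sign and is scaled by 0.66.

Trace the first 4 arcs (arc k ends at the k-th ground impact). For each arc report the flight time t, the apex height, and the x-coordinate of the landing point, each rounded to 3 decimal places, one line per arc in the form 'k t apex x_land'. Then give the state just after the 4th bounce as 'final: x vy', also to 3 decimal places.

1 4.093 24.608 54.034
2 2.928 10.719 92.689
3 1.933 4.669 118.201
4 1.276 2.034 135.039
final: 135.039 4.209

Arc 1: start y=7.030, vy=18.750 → t=4.093, apex=24.608, x_land=54.034, impact vy=-22.185
  bounce: vy ← 0.66·22.185 = 14.642
Arc 2: start y=0.000, vy=14.642 → t=2.928, apex=10.719, x_land=92.689, impact vy=-14.642
  bounce: vy ← 0.66·14.642 = 9.664
Arc 3: start y=0.000, vy=9.664 → t=1.933, apex=4.669, x_land=118.201, impact vy=-9.664
  bounce: vy ← 0.66·9.664 = 6.378
Arc 4: start y=0.000, vy=6.378 → t=1.276, apex=2.034, x_land=135.039, impact vy=-6.378
  bounce: vy ← 0.66·6.378 = 4.209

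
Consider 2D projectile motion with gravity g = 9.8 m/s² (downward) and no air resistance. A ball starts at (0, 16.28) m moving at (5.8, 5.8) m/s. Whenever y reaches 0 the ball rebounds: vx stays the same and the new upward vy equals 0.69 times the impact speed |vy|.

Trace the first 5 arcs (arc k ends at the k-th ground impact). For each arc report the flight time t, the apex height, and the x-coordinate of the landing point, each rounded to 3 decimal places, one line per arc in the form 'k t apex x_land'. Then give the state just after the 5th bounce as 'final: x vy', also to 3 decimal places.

1 2.508 17.996 14.548
2 2.645 8.568 29.887
3 1.825 4.079 40.471
4 1.259 1.942 47.774
5 0.869 0.925 52.813
final: 52.813 2.937

Arc 1: start y=16.280, vy=5.800 → t=2.508, apex=17.996, x_land=14.548, impact vy=-18.781
  bounce: vy ← 0.69·18.781 = 12.959
Arc 2: start y=0.000, vy=12.959 → t=2.645, apex=8.568, x_land=29.887, impact vy=-12.959
  bounce: vy ← 0.69·12.959 = 8.942
Arc 3: start y=0.000, vy=8.942 → t=1.825, apex=4.079, x_land=40.471, impact vy=-8.942
  bounce: vy ← 0.69·8.942 = 6.170
Arc 4: start y=0.000, vy=6.170 → t=1.259, apex=1.942, x_land=47.774, impact vy=-6.170
  bounce: vy ← 0.69·6.170 = 4.257
Arc 5: start y=0.000, vy=4.257 → t=0.869, apex=0.925, x_land=52.813, impact vy=-4.257
  bounce: vy ← 0.69·4.257 = 2.937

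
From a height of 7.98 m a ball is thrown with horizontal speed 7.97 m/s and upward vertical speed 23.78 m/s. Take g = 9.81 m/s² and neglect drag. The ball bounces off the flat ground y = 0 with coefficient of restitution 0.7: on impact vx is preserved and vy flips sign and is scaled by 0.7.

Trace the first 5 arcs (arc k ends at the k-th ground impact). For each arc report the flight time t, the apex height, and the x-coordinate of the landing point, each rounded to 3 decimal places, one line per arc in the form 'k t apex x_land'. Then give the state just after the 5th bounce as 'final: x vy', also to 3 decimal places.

Arc 1: start y=7.980, vy=23.780 → t=5.163, apex=36.802, x_land=41.151, impact vy=-26.871
  bounce: vy ← 0.7·26.871 = 18.810
Arc 2: start y=0.000, vy=18.810 → t=3.835, apex=18.033, x_land=71.714, impact vy=-18.810
  bounce: vy ← 0.7·18.810 = 13.167
Arc 3: start y=0.000, vy=13.167 → t=2.684, apex=8.836, x_land=93.109, impact vy=-13.167
  bounce: vy ← 0.7·13.167 = 9.217
Arc 4: start y=0.000, vy=9.217 → t=1.879, apex=4.330, x_land=108.085, impact vy=-9.217
  bounce: vy ← 0.7·9.217 = 6.452
Arc 5: start y=0.000, vy=6.452 → t=1.315, apex=2.122, x_land=118.568, impact vy=-6.452
  bounce: vy ← 0.7·6.452 = 4.516

1 5.163 36.802 41.151
2 3.835 18.033 71.714
3 2.684 8.836 93.109
4 1.879 4.330 108.085
5 1.315 2.122 118.568
final: 118.568 4.516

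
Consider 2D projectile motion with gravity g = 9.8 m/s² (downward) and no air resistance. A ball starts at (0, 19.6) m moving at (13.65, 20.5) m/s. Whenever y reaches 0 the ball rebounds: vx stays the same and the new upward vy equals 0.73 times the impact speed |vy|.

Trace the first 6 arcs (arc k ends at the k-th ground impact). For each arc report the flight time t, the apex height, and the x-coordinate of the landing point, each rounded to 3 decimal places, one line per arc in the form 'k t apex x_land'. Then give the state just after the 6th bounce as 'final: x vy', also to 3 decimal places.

Arc 1: start y=19.600, vy=20.500 → t=4.986, apex=41.041, x_land=68.058, impact vy=-28.362
  bounce: vy ← 0.73·28.362 = 20.704
Arc 2: start y=0.000, vy=20.704 → t=4.225, apex=21.871, x_land=125.734, impact vy=-20.704
  bounce: vy ← 0.73·20.704 = 15.114
Arc 3: start y=0.000, vy=15.114 → t=3.085, apex=11.655, x_land=167.838, impact vy=-15.114
  bounce: vy ← 0.73·15.114 = 11.033
Arc 4: start y=0.000, vy=11.033 → t=2.252, apex=6.211, x_land=198.574, impact vy=-11.033
  bounce: vy ← 0.73·11.033 = 8.054
Arc 5: start y=0.000, vy=8.054 → t=1.644, apex=3.310, x_land=221.011, impact vy=-8.054
  bounce: vy ← 0.73·8.054 = 5.880
Arc 6: start y=0.000, vy=5.880 → t=1.200, apex=1.764, x_land=237.390, impact vy=-5.880
  bounce: vy ← 0.73·5.880 = 4.292

1 4.986 41.041 68.058
2 4.225 21.871 125.734
3 3.085 11.655 167.838
4 2.252 6.211 198.574
5 1.644 3.310 221.011
6 1.200 1.764 237.390
final: 237.390 4.292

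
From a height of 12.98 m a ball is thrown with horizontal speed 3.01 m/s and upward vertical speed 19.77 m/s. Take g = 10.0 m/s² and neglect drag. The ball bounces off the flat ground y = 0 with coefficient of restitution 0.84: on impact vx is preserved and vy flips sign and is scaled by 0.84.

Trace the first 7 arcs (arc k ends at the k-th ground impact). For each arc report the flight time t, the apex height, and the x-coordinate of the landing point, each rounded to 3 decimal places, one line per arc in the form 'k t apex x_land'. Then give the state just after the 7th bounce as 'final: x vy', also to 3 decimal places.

1 4.527 32.523 13.627
2 4.285 22.948 26.524
3 3.599 16.192 37.358
4 3.023 11.425 46.458
5 2.540 8.062 54.102
6 2.133 5.688 60.523
7 1.792 4.014 65.916
final: 65.916 7.526

Arc 1: start y=12.980, vy=19.770 → t=4.527, apex=32.523, x_land=13.627, impact vy=-25.504
  bounce: vy ← 0.84·25.504 = 21.423
Arc 2: start y=0.000, vy=21.423 → t=4.285, apex=22.948, x_land=26.524, impact vy=-21.423
  bounce: vy ← 0.84·21.423 = 17.996
Arc 3: start y=0.000, vy=17.996 → t=3.599, apex=16.192, x_land=37.358, impact vy=-17.996
  bounce: vy ← 0.84·17.996 = 15.116
Arc 4: start y=0.000, vy=15.116 → t=3.023, apex=11.425, x_land=46.458, impact vy=-15.116
  bounce: vy ← 0.84·15.116 = 12.698
Arc 5: start y=0.000, vy=12.698 → t=2.540, apex=8.062, x_land=54.102, impact vy=-12.698
  bounce: vy ← 0.84·12.698 = 10.666
Arc 6: start y=0.000, vy=10.666 → t=2.133, apex=5.688, x_land=60.523, impact vy=-10.666
  bounce: vy ← 0.84·10.666 = 8.959
Arc 7: start y=0.000, vy=8.959 → t=1.792, apex=4.014, x_land=65.916, impact vy=-8.959
  bounce: vy ← 0.84·8.959 = 7.526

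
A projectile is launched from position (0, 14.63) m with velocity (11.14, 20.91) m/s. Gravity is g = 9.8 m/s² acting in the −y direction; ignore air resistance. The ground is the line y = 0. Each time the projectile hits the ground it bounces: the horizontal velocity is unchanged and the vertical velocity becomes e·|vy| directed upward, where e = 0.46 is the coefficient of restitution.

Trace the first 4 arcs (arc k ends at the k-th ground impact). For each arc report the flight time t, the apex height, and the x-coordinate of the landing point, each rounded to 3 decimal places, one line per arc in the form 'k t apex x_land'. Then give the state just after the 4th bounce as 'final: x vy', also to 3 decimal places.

1 4.879 36.938 54.355
2 2.526 7.816 82.494
3 1.162 1.654 95.438
4 0.534 0.350 101.392
final: 101.392 1.205

Arc 1: start y=14.630, vy=20.910 → t=4.879, apex=36.938, x_land=54.355, impact vy=-26.907
  bounce: vy ← 0.46·26.907 = 12.377
Arc 2: start y=0.000, vy=12.377 → t=2.526, apex=7.816, x_land=82.494, impact vy=-12.377
  bounce: vy ← 0.46·12.377 = 5.693
Arc 3: start y=0.000, vy=5.693 → t=1.162, apex=1.654, x_land=95.438, impact vy=-5.693
  bounce: vy ← 0.46·5.693 = 2.619
Arc 4: start y=0.000, vy=2.619 → t=0.534, apex=0.350, x_land=101.392, impact vy=-2.619
  bounce: vy ← 0.46·2.619 = 1.205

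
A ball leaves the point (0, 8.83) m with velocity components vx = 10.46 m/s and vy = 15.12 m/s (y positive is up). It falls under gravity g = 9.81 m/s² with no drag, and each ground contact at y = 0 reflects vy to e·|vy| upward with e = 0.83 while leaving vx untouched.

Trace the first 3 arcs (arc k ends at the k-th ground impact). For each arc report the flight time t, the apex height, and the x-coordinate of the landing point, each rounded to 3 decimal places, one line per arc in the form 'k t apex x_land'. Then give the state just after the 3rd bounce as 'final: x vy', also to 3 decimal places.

Arc 1: start y=8.830, vy=15.120 → t=3.585, apex=20.482, x_land=37.497, impact vy=-20.046
  bounce: vy ← 0.83·20.046 = 16.639
Arc 2: start y=0.000, vy=16.639 → t=3.392, apex=14.110, x_land=72.978, impact vy=-16.639
  bounce: vy ← 0.83·16.639 = 13.810
Arc 3: start y=0.000, vy=13.810 → t=2.815, apex=9.720, x_land=102.428, impact vy=-13.810
  bounce: vy ← 0.83·13.810 = 11.462

1 3.585 20.482 37.497
2 3.392 14.110 72.978
3 2.815 9.720 102.428
final: 102.428 11.462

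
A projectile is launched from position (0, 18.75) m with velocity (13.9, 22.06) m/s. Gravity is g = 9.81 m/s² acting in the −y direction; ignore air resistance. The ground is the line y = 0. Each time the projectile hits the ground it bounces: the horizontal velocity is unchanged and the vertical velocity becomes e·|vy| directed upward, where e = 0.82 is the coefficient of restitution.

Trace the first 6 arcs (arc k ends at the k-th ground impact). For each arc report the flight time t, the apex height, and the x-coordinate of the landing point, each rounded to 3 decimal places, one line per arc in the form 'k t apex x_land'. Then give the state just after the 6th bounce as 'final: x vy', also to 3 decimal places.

1 5.229 43.553 72.677
2 4.887 29.285 140.605
3 4.007 19.691 196.306
4 3.286 13.241 241.981
5 2.694 8.903 279.435
6 2.209 5.986 310.147
final: 310.147 8.887

Arc 1: start y=18.750, vy=22.060 → t=5.229, apex=43.553, x_land=72.677, impact vy=-29.232
  bounce: vy ← 0.82·29.232 = 23.970
Arc 2: start y=0.000, vy=23.970 → t=4.887, apex=29.285, x_land=140.605, impact vy=-23.970
  bounce: vy ← 0.82·23.970 = 19.656
Arc 3: start y=0.000, vy=19.656 → t=4.007, apex=19.691, x_land=196.306, impact vy=-19.656
  bounce: vy ← 0.82·19.656 = 16.118
Arc 4: start y=0.000, vy=16.118 → t=3.286, apex=13.241, x_land=241.981, impact vy=-16.118
  bounce: vy ← 0.82·16.118 = 13.216
Arc 5: start y=0.000, vy=13.216 → t=2.694, apex=8.903, x_land=279.435, impact vy=-13.216
  bounce: vy ← 0.82·13.216 = 10.838
Arc 6: start y=0.000, vy=10.838 → t=2.209, apex=5.986, x_land=310.147, impact vy=-10.838
  bounce: vy ← 0.82·10.838 = 8.887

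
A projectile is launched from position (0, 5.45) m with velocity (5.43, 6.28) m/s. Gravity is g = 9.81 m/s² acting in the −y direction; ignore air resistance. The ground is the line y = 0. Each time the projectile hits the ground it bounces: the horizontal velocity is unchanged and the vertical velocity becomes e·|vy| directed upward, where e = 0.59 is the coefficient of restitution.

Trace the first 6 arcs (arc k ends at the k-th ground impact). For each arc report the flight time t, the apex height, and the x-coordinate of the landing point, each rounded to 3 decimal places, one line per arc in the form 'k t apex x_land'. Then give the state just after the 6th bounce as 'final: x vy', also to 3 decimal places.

1 1.873 7.460 10.173
2 1.455 2.597 18.075
3 0.859 0.904 22.737
4 0.507 0.315 25.487
5 0.299 0.110 27.110
6 0.176 0.038 28.068
final: 28.068 0.510

Arc 1: start y=5.450, vy=6.280 → t=1.873, apex=7.460, x_land=10.173, impact vy=-12.098
  bounce: vy ← 0.59·12.098 = 7.138
Arc 2: start y=0.000, vy=7.138 → t=1.455, apex=2.597, x_land=18.075, impact vy=-7.138
  bounce: vy ← 0.59·7.138 = 4.211
Arc 3: start y=0.000, vy=4.211 → t=0.859, apex=0.904, x_land=22.737, impact vy=-4.211
  bounce: vy ← 0.59·4.211 = 2.485
Arc 4: start y=0.000, vy=2.485 → t=0.507, apex=0.315, x_land=25.487, impact vy=-2.485
  bounce: vy ← 0.59·2.485 = 1.466
Arc 5: start y=0.000, vy=1.466 → t=0.299, apex=0.110, x_land=27.110, impact vy=-1.466
  bounce: vy ← 0.59·1.466 = 0.865
Arc 6: start y=0.000, vy=0.865 → t=0.176, apex=0.038, x_land=28.068, impact vy=-0.865
  bounce: vy ← 0.59·0.865 = 0.510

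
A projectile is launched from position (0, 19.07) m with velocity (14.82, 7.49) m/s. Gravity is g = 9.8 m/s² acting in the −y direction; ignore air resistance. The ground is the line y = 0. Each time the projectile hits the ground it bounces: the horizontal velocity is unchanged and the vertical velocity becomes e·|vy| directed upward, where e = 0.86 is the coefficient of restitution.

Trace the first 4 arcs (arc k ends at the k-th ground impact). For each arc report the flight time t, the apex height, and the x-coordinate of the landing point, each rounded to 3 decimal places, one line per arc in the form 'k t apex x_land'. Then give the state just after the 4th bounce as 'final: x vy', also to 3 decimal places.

Arc 1: start y=19.070, vy=7.490 → t=2.880, apex=21.932, x_land=42.681, impact vy=-20.733
  bounce: vy ← 0.86·20.733 = 17.831
Arc 2: start y=0.000, vy=17.831 → t=3.639, apex=16.221, x_land=96.609, impact vy=-17.831
  bounce: vy ← 0.86·17.831 = 15.334
Arc 3: start y=0.000, vy=15.334 → t=3.129, apex=11.997, x_land=142.988, impact vy=-15.334
  bounce: vy ← 0.86·15.334 = 13.188
Arc 4: start y=0.000, vy=13.188 → t=2.691, apex=8.873, x_land=182.874, impact vy=-13.188
  bounce: vy ← 0.86·13.188 = 11.341

1 2.880 21.932 42.681
2 3.639 16.221 96.609
3 3.129 11.997 142.988
4 2.691 8.873 182.874
final: 182.874 11.341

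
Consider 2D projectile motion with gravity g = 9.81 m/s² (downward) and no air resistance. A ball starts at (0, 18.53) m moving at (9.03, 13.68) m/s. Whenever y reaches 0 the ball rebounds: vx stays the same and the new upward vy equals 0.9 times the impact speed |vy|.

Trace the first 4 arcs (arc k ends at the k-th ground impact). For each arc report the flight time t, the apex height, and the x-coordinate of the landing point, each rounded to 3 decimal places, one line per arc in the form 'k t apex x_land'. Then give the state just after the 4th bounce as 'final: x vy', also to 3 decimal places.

Arc 1: start y=18.530, vy=13.680 → t=3.787, apex=28.068, x_land=34.193, impact vy=-23.467
  bounce: vy ← 0.9·23.467 = 21.120
Arc 2: start y=0.000, vy=21.120 → t=4.306, apex=22.735, x_land=73.075, impact vy=-21.120
  bounce: vy ← 0.9·21.120 = 19.008
Arc 3: start y=0.000, vy=19.008 → t=3.875, apex=18.416, x_land=108.069, impact vy=-19.008
  bounce: vy ← 0.9·19.008 = 17.107
Arc 4: start y=0.000, vy=17.107 → t=3.488, apex=14.917, x_land=139.564, impact vy=-17.107
  bounce: vy ← 0.9·17.107 = 15.397

1 3.787 28.068 34.193
2 4.306 22.735 73.075
3 3.875 18.416 108.069
4 3.488 14.917 139.564
final: 139.564 15.397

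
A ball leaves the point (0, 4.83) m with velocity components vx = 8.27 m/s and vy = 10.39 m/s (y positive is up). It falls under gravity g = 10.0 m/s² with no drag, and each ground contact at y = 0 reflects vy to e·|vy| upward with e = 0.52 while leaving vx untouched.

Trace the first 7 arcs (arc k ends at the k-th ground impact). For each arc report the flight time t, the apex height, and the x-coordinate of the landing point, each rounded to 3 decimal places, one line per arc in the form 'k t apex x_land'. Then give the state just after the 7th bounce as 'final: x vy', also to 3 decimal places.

1 2.469 10.228 20.420
2 1.487 2.766 32.721
3 0.773 0.748 39.118
4 0.402 0.202 42.444
5 0.209 0.055 44.174
6 0.109 0.015 45.073
7 0.057 0.004 45.541
final: 45.541 0.147

Arc 1: start y=4.830, vy=10.390 → t=2.469, apex=10.228, x_land=20.420, impact vy=-14.302
  bounce: vy ← 0.52·14.302 = 7.437
Arc 2: start y=0.000, vy=7.437 → t=1.487, apex=2.766, x_land=32.721, impact vy=-7.437
  bounce: vy ← 0.52·7.437 = 3.867
Arc 3: start y=0.000, vy=3.867 → t=0.773, apex=0.748, x_land=39.118, impact vy=-3.867
  bounce: vy ← 0.52·3.867 = 2.011
Arc 4: start y=0.000, vy=2.011 → t=0.402, apex=0.202, x_land=42.444, impact vy=-2.011
  bounce: vy ← 0.52·2.011 = 1.046
Arc 5: start y=0.000, vy=1.046 → t=0.209, apex=0.055, x_land=44.174, impact vy=-1.046
  bounce: vy ← 0.52·1.046 = 0.544
Arc 6: start y=0.000, vy=0.544 → t=0.109, apex=0.015, x_land=45.073, impact vy=-0.544
  bounce: vy ← 0.52·0.544 = 0.283
Arc 7: start y=0.000, vy=0.283 → t=0.057, apex=0.004, x_land=45.541, impact vy=-0.283
  bounce: vy ← 0.52·0.283 = 0.147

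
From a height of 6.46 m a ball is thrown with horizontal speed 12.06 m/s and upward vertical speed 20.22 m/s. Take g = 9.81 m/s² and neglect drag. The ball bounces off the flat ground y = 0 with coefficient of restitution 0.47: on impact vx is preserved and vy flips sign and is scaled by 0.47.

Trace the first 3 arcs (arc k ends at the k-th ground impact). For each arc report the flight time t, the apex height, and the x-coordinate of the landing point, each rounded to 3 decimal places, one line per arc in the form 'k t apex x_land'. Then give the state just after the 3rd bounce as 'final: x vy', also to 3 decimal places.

1 4.420 27.298 53.309
2 2.218 6.030 80.052
3 1.042 1.332 92.622
final: 92.622 2.403

Arc 1: start y=6.460, vy=20.220 → t=4.420, apex=27.298, x_land=53.309, impact vy=-23.143
  bounce: vy ← 0.47·23.143 = 10.877
Arc 2: start y=0.000, vy=10.877 → t=2.218, apex=6.030, x_land=80.052, impact vy=-10.877
  bounce: vy ← 0.47·10.877 = 5.112
Arc 3: start y=0.000, vy=5.112 → t=1.042, apex=1.332, x_land=92.622, impact vy=-5.112
  bounce: vy ← 0.47·5.112 = 2.403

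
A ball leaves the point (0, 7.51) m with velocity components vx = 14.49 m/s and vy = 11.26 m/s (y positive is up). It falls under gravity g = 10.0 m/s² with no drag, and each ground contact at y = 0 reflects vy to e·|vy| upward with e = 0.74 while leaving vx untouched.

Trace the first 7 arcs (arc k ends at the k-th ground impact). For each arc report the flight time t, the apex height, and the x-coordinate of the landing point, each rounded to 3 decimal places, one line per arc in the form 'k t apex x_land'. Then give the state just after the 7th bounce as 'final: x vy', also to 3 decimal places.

Arc 1: start y=7.510, vy=11.260 → t=2.790, apex=13.849, x_land=40.431, impact vy=-16.643
  bounce: vy ← 0.74·16.643 = 12.316
Arc 2: start y=0.000, vy=12.316 → t=2.463, apex=7.584, x_land=76.122, impact vy=-12.316
  bounce: vy ← 0.74·12.316 = 9.114
Arc 3: start y=0.000, vy=9.114 → t=1.823, apex=4.153, x_land=102.534, impact vy=-9.114
  bounce: vy ← 0.74·9.114 = 6.744
Arc 4: start y=0.000, vy=6.744 → t=1.349, apex=2.274, x_land=122.078, impact vy=-6.744
  bounce: vy ← 0.74·6.744 = 4.991
Arc 5: start y=0.000, vy=4.991 → t=0.998, apex=1.245, x_land=136.541, impact vy=-4.991
  bounce: vy ← 0.74·4.991 = 3.693
Arc 6: start y=0.000, vy=3.693 → t=0.739, apex=0.682, x_land=147.244, impact vy=-3.693
  bounce: vy ← 0.74·3.693 = 2.733
Arc 7: start y=0.000, vy=2.733 → t=0.547, apex=0.373, x_land=155.164, impact vy=-2.733
  bounce: vy ← 0.74·2.733 = 2.022

1 2.790 13.849 40.431
2 2.463 7.584 76.122
3 1.823 4.153 102.534
4 1.349 2.274 122.078
5 0.998 1.245 136.541
6 0.739 0.682 147.244
7 0.547 0.373 155.164
final: 155.164 2.022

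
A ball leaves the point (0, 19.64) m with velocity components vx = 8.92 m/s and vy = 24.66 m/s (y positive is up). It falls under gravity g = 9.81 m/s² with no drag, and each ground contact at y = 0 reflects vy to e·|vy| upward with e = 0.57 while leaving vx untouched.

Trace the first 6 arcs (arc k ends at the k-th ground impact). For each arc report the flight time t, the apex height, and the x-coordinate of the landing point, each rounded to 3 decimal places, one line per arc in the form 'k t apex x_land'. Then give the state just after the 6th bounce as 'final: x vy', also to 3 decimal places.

Arc 1: start y=19.640, vy=24.660 → t=5.727, apex=50.635, x_land=51.082, impact vy=-31.519
  bounce: vy ← 0.57·31.519 = 17.966
Arc 2: start y=0.000, vy=17.966 → t=3.663, apex=16.451, x_land=83.754, impact vy=-17.966
  bounce: vy ← 0.57·17.966 = 10.241
Arc 3: start y=0.000, vy=10.241 → t=2.088, apex=5.345, x_land=102.377, impact vy=-10.241
  bounce: vy ← 0.57·10.241 = 5.837
Arc 4: start y=0.000, vy=5.837 → t=1.190, apex=1.737, x_land=112.992, impact vy=-5.837
  bounce: vy ← 0.57·5.837 = 3.327
Arc 5: start y=0.000, vy=3.327 → t=0.678, apex=0.564, x_land=119.043, impact vy=-3.327
  bounce: vy ← 0.57·3.327 = 1.896
Arc 6: start y=0.000, vy=1.896 → t=0.387, apex=0.183, x_land=122.492, impact vy=-1.896
  bounce: vy ← 0.57·1.896 = 1.081

1 5.727 50.635 51.082
2 3.663 16.451 83.754
3 2.088 5.345 102.377
4 1.190 1.737 112.992
5 0.678 0.564 119.043
6 0.387 0.183 122.492
final: 122.492 1.081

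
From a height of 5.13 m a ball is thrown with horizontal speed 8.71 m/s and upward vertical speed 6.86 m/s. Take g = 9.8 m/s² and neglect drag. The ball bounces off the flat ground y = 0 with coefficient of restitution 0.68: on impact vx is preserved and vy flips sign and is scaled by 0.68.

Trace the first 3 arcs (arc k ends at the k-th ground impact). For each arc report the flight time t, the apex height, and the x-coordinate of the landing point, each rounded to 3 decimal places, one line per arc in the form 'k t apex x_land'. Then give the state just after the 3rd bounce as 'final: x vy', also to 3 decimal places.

1 1.940 7.531 16.895
2 1.686 3.482 31.580
3 1.147 1.610 41.567
final: 41.567 3.820

Arc 1: start y=5.130, vy=6.860 → t=1.940, apex=7.531, x_land=16.895, impact vy=-12.149
  bounce: vy ← 0.68·12.149 = 8.262
Arc 2: start y=0.000, vy=8.262 → t=1.686, apex=3.482, x_land=31.580, impact vy=-8.262
  bounce: vy ← 0.68·8.262 = 5.618
Arc 3: start y=0.000, vy=5.618 → t=1.147, apex=1.610, x_land=41.567, impact vy=-5.618
  bounce: vy ← 0.68·5.618 = 3.820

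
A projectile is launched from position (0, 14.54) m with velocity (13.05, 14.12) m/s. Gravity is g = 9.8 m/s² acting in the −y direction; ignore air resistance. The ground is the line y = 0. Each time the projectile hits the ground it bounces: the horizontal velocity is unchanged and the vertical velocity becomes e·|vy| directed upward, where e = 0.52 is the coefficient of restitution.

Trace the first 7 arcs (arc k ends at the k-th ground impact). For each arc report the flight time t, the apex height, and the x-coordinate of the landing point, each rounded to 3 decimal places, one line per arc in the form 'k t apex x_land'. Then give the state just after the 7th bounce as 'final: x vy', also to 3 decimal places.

1 3.687 24.712 48.109
2 2.336 6.682 78.588
3 1.214 1.807 94.438
4 0.632 0.489 102.679
5 0.328 0.132 106.965
6 0.171 0.036 109.193
7 0.089 0.010 110.352
final: 110.352 0.226

Arc 1: start y=14.540, vy=14.120 → t=3.687, apex=24.712, x_land=48.109, impact vy=-22.008
  bounce: vy ← 0.52·22.008 = 11.444
Arc 2: start y=0.000, vy=11.444 → t=2.336, apex=6.682, x_land=78.588, impact vy=-11.444
  bounce: vy ← 0.52·11.444 = 5.951
Arc 3: start y=0.000, vy=5.951 → t=1.214, apex=1.807, x_land=94.438, impact vy=-5.951
  bounce: vy ← 0.52·5.951 = 3.095
Arc 4: start y=0.000, vy=3.095 → t=0.632, apex=0.489, x_land=102.679, impact vy=-3.095
  bounce: vy ← 0.52·3.095 = 1.609
Arc 5: start y=0.000, vy=1.609 → t=0.328, apex=0.132, x_land=106.965, impact vy=-1.609
  bounce: vy ← 0.52·1.609 = 0.837
Arc 6: start y=0.000, vy=0.837 → t=0.171, apex=0.036, x_land=109.193, impact vy=-0.837
  bounce: vy ← 0.52·0.837 = 0.435
Arc 7: start y=0.000, vy=0.435 → t=0.089, apex=0.010, x_land=110.352, impact vy=-0.435
  bounce: vy ← 0.52·0.435 = 0.226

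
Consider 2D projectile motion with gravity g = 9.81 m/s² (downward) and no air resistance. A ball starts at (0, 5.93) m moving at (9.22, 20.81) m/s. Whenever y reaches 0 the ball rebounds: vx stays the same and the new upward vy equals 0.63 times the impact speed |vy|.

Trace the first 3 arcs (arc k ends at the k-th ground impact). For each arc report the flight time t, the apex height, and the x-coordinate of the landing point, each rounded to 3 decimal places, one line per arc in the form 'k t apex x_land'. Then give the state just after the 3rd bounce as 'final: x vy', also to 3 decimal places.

Arc 1: start y=5.930, vy=20.810 → t=4.511, apex=28.002, x_land=41.588, impact vy=-23.439
  bounce: vy ← 0.63·23.439 = 14.767
Arc 2: start y=0.000, vy=14.767 → t=3.011, apex=11.114, x_land=69.345, impact vy=-14.767
  bounce: vy ← 0.63·14.767 = 9.303
Arc 3: start y=0.000, vy=9.303 → t=1.897, apex=4.411, x_land=86.833, impact vy=-9.303
  bounce: vy ← 0.63·9.303 = 5.861

1 4.511 28.002 41.588
2 3.011 11.114 69.345
3 1.897 4.411 86.833
final: 86.833 5.861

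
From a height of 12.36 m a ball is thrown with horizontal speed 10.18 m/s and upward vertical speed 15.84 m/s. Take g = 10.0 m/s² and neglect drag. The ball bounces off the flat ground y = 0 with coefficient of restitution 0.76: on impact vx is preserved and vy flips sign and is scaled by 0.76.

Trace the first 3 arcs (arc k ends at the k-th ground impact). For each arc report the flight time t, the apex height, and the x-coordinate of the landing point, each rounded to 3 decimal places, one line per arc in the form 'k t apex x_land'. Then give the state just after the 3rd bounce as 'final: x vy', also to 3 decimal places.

Arc 1: start y=12.360, vy=15.840 → t=3.816, apex=24.905, x_land=38.845, impact vy=-22.318
  bounce: vy ← 0.76·22.318 = 16.962
Arc 2: start y=0.000, vy=16.962 → t=3.392, apex=14.385, x_land=73.380, impact vy=-16.962
  bounce: vy ← 0.76·16.962 = 12.891
Arc 3: start y=0.000, vy=12.891 → t=2.578, apex=8.309, x_land=99.626, impact vy=-12.891
  bounce: vy ← 0.76·12.891 = 9.797

1 3.816 24.905 38.845
2 3.392 14.385 73.380
3 2.578 8.309 99.626
final: 99.626 9.797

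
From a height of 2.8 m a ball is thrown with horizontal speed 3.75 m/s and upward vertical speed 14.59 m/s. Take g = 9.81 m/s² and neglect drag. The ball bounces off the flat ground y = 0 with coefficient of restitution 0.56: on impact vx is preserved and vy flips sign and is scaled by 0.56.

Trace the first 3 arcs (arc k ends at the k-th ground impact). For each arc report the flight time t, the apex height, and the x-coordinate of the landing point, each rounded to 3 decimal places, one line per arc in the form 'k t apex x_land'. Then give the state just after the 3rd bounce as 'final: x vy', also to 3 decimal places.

1 3.155 13.650 11.833
2 1.868 4.280 18.839
3 1.046 1.342 22.763
final: 22.763 2.874

Arc 1: start y=2.800, vy=14.590 → t=3.155, apex=13.650, x_land=11.833, impact vy=-16.365
  bounce: vy ← 0.56·16.365 = 9.164
Arc 2: start y=0.000, vy=9.164 → t=1.868, apex=4.280, x_land=18.839, impact vy=-9.164
  bounce: vy ← 0.56·9.164 = 5.132
Arc 3: start y=0.000, vy=5.132 → t=1.046, apex=1.342, x_land=22.763, impact vy=-5.132
  bounce: vy ← 0.56·5.132 = 2.874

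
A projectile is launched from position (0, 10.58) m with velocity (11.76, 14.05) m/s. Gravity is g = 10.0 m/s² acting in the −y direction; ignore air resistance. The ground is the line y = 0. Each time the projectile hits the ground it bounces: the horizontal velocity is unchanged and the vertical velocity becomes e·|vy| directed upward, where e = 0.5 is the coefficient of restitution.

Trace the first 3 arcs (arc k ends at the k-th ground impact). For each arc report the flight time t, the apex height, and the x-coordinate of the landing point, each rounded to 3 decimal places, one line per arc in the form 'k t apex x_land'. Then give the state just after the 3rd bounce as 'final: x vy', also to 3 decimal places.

Arc 1: start y=10.580, vy=14.050 → t=3.427, apex=20.450, x_land=40.306, impact vy=-20.224
  bounce: vy ← 0.5·20.224 = 10.112
Arc 2: start y=0.000, vy=10.112 → t=2.022, apex=5.113, x_land=64.089, impact vy=-10.112
  bounce: vy ← 0.5·10.112 = 5.056
Arc 3: start y=0.000, vy=5.056 → t=1.011, apex=1.278, x_land=75.981, impact vy=-5.056
  bounce: vy ← 0.5·5.056 = 2.528

1 3.427 20.450 40.306
2 2.022 5.113 64.089
3 1.011 1.278 75.981
final: 75.981 2.528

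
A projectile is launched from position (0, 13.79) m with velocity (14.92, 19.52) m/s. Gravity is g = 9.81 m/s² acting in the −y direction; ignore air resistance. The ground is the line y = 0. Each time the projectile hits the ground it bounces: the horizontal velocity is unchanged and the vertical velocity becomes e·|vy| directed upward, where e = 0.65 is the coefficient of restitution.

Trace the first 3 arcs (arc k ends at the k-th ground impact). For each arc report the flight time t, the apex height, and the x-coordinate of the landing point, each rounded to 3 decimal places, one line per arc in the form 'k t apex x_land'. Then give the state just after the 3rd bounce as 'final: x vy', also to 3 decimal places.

1 4.592 33.211 68.511
2 3.383 14.031 118.980
3 2.199 5.928 151.786
final: 151.786 7.010

Arc 1: start y=13.790, vy=19.520 → t=4.592, apex=33.211, x_land=68.511, impact vy=-25.526
  bounce: vy ← 0.65·25.526 = 16.592
Arc 2: start y=0.000, vy=16.592 → t=3.383, apex=14.031, x_land=118.980, impact vy=-16.592
  bounce: vy ← 0.65·16.592 = 10.785
Arc 3: start y=0.000, vy=10.785 → t=2.199, apex=5.928, x_land=151.786, impact vy=-10.785
  bounce: vy ← 0.65·10.785 = 7.010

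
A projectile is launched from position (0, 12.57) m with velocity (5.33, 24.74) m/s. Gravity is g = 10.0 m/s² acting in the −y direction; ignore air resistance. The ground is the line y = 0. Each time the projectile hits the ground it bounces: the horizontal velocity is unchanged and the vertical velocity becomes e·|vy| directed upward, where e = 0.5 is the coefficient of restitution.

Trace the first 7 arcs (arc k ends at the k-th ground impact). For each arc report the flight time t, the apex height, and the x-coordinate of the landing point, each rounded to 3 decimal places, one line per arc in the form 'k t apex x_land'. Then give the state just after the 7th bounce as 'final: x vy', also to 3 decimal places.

1 5.412 43.173 28.849
2 2.938 10.793 44.511
3 1.469 2.698 52.342
4 0.735 0.675 56.257
5 0.367 0.169 58.215
6 0.184 0.042 59.194
7 0.092 0.011 59.683
final: 59.683 0.230

Arc 1: start y=12.570, vy=24.740 → t=5.412, apex=43.173, x_land=28.849, impact vy=-29.385
  bounce: vy ← 0.5·29.385 = 14.692
Arc 2: start y=0.000, vy=14.692 → t=2.938, apex=10.793, x_land=44.511, impact vy=-14.692
  bounce: vy ← 0.5·14.692 = 7.346
Arc 3: start y=0.000, vy=7.346 → t=1.469, apex=2.698, x_land=52.342, impact vy=-7.346
  bounce: vy ← 0.5·7.346 = 3.673
Arc 4: start y=0.000, vy=3.673 → t=0.735, apex=0.675, x_land=56.257, impact vy=-3.673
  bounce: vy ← 0.5·3.673 = 1.837
Arc 5: start y=0.000, vy=1.837 → t=0.367, apex=0.169, x_land=58.215, impact vy=-1.837
  bounce: vy ← 0.5·1.837 = 0.918
Arc 6: start y=0.000, vy=0.918 → t=0.184, apex=0.042, x_land=59.194, impact vy=-0.918
  bounce: vy ← 0.5·0.918 = 0.459
Arc 7: start y=0.000, vy=0.459 → t=0.092, apex=0.011, x_land=59.683, impact vy=-0.459
  bounce: vy ← 0.5·0.459 = 0.230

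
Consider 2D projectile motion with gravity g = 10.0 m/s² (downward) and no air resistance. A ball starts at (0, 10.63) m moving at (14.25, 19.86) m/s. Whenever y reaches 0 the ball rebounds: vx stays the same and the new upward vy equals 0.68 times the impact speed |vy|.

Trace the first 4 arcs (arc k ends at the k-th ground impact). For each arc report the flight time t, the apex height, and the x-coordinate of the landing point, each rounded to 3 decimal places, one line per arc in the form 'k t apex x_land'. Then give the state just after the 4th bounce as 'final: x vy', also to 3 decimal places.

Arc 1: start y=10.630, vy=19.860 → t=4.450, apex=30.351, x_land=63.409, impact vy=-24.638
  bounce: vy ← 0.68·24.638 = 16.754
Arc 2: start y=0.000, vy=16.754 → t=3.351, apex=14.034, x_land=111.157, impact vy=-16.754
  bounce: vy ← 0.68·16.754 = 11.393
Arc 3: start y=0.000, vy=11.393 → t=2.279, apex=6.489, x_land=143.626, impact vy=-11.393
  bounce: vy ← 0.68·11.393 = 7.747
Arc 4: start y=0.000, vy=7.747 → t=1.549, apex=3.001, x_land=165.705, impact vy=-7.747
  bounce: vy ← 0.68·7.747 = 5.268

1 4.450 30.351 63.409
2 3.351 14.034 111.157
3 2.279 6.489 143.626
4 1.549 3.001 165.705
final: 165.705 5.268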